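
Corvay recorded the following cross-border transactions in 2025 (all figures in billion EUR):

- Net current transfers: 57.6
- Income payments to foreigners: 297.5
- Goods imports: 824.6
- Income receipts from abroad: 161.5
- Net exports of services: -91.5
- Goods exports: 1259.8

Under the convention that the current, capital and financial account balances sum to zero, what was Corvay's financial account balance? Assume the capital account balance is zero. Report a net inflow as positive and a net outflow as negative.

Goods balance = 1259.8 - 824.6 = 435.2
Services balance = -91.5
Trade balance (goods + services) = 435.2 + (-91.5) = 343.7
Net primary income = 161.5 - 297.5 = -136.0
Net secondary income = 57.6
Current account = 343.7 + (-136.0) + 57.6 = 265.3
Financial account = -(265.3) = -265.3

-265.3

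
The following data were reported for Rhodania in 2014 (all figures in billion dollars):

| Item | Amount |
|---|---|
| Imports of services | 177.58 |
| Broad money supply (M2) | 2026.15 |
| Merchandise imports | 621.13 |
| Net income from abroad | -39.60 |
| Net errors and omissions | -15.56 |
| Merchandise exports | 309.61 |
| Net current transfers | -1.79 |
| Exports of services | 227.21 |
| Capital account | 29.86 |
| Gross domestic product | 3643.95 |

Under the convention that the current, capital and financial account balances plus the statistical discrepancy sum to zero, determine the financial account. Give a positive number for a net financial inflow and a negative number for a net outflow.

Goods balance = 309.61 - 621.13 = -311.52
Services balance = 227.21 - 177.58 = 49.63
Trade balance (goods + services) = -311.52 + 49.63 = -261.89
Net primary income = -39.60
Net secondary income = -1.79
Current account = -261.89 + (-39.60) + (-1.79) = -303.28
Financial account = -(-303.28 + 29.86 + (-15.56)) = 288.98

288.98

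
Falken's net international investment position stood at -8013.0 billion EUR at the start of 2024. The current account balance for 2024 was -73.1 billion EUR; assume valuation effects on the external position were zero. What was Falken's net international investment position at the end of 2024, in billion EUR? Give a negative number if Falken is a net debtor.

-8086.1

With no valuation effects, change in NIIP = current account = -73.1
End-of-year NIIP = -8013.0 + (-73.1) = -8086.1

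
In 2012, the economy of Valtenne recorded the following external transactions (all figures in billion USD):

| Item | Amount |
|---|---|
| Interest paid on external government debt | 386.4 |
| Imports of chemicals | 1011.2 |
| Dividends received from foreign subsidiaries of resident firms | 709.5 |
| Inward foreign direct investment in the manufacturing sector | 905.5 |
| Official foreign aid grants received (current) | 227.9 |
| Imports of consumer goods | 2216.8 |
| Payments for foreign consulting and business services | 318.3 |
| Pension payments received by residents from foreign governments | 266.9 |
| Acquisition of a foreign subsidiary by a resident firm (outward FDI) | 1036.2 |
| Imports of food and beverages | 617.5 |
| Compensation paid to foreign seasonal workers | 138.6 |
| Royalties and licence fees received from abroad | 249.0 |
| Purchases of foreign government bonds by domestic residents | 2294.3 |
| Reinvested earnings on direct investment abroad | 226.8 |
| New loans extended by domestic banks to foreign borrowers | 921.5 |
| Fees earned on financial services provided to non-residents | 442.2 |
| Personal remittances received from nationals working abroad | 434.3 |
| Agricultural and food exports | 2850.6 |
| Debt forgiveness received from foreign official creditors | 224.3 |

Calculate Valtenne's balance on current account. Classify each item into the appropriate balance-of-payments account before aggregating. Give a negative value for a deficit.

Goods: -1011.2 - 2216.8 + 2850.6 - 617.5 = -994.9
Services: -318.3 + 442.2 + 249.0 = 372.9
Primary income: 226.8 - 138.6 + 709.5 - 386.4 = 411.3
Secondary income: 266.9 + 434.3 + 227.9 = 929.1
Current account = (-994.9) + 372.9 + 411.3 + 929.1 = 718.4
(Excluded from the current account — financial account: inward foreign direct investment in the manufacturing sector 905.5, acquisition of a foreign subsidiary by a resident firm (outward FDI) 1036.2, purchases of foreign government bonds by domestic residents 2294.3, new loans extended by domestic banks to foreign borrowers 921.5; capital account: debt forgiveness received from foreign official creditors 224.3.)

718.4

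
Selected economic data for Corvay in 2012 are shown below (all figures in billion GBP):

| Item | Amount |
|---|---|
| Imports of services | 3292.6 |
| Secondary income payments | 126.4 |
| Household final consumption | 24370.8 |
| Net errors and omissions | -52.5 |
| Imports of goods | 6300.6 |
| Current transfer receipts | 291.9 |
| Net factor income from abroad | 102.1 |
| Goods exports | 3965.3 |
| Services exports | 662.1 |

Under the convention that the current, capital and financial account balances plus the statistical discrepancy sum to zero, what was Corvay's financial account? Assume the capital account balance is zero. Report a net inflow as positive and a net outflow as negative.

4750.7

Goods balance = 3965.3 - 6300.6 = -2335.3
Services balance = 662.1 - 3292.6 = -2630.5
Trade balance (goods + services) = -2335.3 + (-2630.5) = -4965.8
Net primary income = 102.1
Net secondary income = 291.9 - 126.4 = 165.5
Current account = -4965.8 + 102.1 + 165.5 = -4698.2
Financial account = -(-4698.2 + (-52.5)) = 4750.7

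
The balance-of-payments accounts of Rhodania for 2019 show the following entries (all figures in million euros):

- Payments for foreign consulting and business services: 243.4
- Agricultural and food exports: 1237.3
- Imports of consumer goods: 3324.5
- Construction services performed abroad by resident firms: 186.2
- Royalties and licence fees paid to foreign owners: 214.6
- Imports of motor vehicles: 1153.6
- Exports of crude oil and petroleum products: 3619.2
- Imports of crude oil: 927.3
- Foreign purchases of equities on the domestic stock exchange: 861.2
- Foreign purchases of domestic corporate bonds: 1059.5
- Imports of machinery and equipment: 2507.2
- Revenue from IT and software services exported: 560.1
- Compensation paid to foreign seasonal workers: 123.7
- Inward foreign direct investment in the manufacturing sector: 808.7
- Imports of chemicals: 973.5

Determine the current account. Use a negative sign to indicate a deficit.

Goods: 1237.3 - 927.3 - 1153.6 - 3324.5 - 2507.2 + 3619.2 - 973.5 = -4029.6
Services: 186.2 - 243.4 - 214.6 + 560.1 = 288.3
Primary income: -123.7
Current account = (-4029.6) + 288.3 + (-123.7) = -3865.0
(Excluded from the current account — financial account: foreign purchases of equities on the domestic stock exchange 861.2, foreign purchases of domestic corporate bonds 1059.5, inward foreign direct investment in the manufacturing sector 808.7.)

-3865.0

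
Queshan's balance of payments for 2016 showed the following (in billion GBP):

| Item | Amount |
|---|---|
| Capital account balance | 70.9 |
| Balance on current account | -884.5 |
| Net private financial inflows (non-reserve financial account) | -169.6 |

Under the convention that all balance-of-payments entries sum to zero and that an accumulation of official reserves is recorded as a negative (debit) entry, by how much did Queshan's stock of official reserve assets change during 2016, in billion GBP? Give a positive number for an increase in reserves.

-983.2

Official reserve transactions balance = -((-884.5) + 70.9 + (-169.6)) = 983.2
An accumulation of reserves is recorded as a debit (negative entry), so the change in the stock of reserves is the negative of that balance.
Change in official reserves = -(983.2) = -983.2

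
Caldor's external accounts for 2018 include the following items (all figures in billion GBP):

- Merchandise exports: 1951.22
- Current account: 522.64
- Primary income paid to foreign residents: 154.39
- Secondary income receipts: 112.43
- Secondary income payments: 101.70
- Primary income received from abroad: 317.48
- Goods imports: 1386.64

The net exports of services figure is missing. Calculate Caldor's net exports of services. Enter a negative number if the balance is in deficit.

-215.76

Current account = goods balance + services balance + net primary income + net secondary income
Sum of the known components = 738.40
Net exports of services = CA - (known components) = 522.64 - 738.40 = -215.76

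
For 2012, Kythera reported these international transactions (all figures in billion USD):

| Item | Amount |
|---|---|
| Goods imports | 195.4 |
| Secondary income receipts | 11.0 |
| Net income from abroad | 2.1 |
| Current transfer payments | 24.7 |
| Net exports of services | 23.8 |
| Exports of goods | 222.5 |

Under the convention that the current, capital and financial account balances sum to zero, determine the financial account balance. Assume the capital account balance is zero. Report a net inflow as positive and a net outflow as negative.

Goods balance = 222.5 - 195.4 = 27.1
Services balance = 23.8
Trade balance (goods + services) = 27.1 + 23.8 = 50.9
Net primary income = 2.1
Net secondary income = 11.0 - 24.7 = -13.7
Current account = 50.9 + 2.1 + (-13.7) = 39.3
Financial account = -(39.3) = -39.3

-39.3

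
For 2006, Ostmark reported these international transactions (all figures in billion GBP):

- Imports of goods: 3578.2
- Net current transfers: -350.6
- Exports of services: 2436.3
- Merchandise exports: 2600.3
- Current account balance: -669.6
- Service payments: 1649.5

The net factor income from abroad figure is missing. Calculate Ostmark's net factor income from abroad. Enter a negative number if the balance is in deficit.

-127.9

Current account = goods balance + services balance + net primary income + net secondary income
Sum of the known components = -541.7
Net factor income from abroad = CA - (known components) = -669.6 - (-541.7) = -127.9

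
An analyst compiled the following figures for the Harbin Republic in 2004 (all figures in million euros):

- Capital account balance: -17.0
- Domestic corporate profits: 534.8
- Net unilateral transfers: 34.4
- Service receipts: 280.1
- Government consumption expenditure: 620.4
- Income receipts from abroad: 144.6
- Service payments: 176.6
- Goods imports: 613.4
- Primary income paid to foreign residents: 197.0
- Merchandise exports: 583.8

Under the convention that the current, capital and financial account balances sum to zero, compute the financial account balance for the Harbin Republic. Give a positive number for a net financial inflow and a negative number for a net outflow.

-38.9

Goods balance = 583.8 - 613.4 = -29.6
Services balance = 280.1 - 176.6 = 103.5
Trade balance (goods + services) = -29.6 + 103.5 = 73.9
Net primary income = 144.6 - 197.0 = -52.4
Net secondary income = 34.4
Current account = 73.9 + (-52.4) + 34.4 = 55.9
Financial account = -(55.9 + (-17.0)) = -38.9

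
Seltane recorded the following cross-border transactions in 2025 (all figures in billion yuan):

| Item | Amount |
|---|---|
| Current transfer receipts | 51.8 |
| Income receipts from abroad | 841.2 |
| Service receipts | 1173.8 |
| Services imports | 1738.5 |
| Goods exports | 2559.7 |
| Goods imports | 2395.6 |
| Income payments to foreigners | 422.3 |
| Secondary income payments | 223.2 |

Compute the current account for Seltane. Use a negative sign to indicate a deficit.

-153.1

Goods balance = 2559.7 - 2395.6 = 164.1
Services balance = 1173.8 - 1738.5 = -564.7
Trade balance (goods + services) = 164.1 + (-564.7) = -400.6
Net primary income = 841.2 - 422.3 = 418.9
Net secondary income = 51.8 - 223.2 = -171.4
Current account = -400.6 + 418.9 + (-171.4) = -153.1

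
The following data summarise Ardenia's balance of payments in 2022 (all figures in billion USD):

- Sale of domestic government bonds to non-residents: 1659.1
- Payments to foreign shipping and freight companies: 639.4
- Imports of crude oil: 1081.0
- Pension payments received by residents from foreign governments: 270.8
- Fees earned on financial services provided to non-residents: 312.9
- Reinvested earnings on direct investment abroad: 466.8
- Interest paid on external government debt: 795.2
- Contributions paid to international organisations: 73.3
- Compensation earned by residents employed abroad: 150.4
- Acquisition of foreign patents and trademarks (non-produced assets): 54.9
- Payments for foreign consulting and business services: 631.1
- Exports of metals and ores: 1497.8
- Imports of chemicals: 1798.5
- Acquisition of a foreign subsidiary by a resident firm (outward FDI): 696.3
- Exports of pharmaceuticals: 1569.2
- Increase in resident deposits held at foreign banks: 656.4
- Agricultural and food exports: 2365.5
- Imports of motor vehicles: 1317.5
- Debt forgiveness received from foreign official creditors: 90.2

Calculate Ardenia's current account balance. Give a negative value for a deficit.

Goods: -1798.5 + 1569.2 - 1317.5 - 1081.0 + 2365.5 + 1497.8 = 1235.5
Services: -631.1 + 312.9 - 639.4 = -957.6
Primary income: 466.8 + 150.4 - 795.2 = -178.0
Secondary income: 270.8 - 73.3 = 197.5
Current account = 1235.5 + (-957.6) + (-178.0) + 197.5 = 297.4
(Excluded from the current account — financial account: sale of domestic government bonds to non-residents 1659.1, acquisition of a foreign subsidiary by a resident firm (outward FDI) 696.3, increase in resident deposits held at foreign banks 656.4; capital account: acquisition of foreign patents and trademarks (non-produced assets) 54.9, debt forgiveness received from foreign official creditors 90.2.)

297.4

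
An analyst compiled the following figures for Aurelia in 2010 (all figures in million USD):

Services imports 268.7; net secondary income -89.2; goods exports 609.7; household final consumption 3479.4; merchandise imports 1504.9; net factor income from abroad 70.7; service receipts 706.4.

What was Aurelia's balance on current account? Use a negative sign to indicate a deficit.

-476.0

Goods balance = 609.7 - 1504.9 = -895.2
Services balance = 706.4 - 268.7 = 437.7
Trade balance (goods + services) = -895.2 + 437.7 = -457.5
Net primary income = 70.7
Net secondary income = -89.2
Current account = -457.5 + 70.7 + (-89.2) = -476.0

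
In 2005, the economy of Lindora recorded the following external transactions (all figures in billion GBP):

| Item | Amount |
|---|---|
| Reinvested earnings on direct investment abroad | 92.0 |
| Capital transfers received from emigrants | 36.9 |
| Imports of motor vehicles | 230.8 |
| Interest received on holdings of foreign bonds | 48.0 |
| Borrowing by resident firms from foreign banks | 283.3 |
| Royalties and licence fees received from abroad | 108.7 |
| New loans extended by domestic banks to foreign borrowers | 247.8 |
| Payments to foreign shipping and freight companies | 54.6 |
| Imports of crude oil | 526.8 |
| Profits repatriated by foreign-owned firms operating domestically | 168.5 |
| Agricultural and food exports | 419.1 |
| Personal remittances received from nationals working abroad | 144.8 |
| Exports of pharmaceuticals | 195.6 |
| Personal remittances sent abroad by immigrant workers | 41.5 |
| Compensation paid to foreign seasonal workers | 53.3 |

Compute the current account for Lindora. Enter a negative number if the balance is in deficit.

Goods: -230.8 + 419.1 - 526.8 + 195.6 = -142.9
Services: -54.6 + 108.7 = 54.1
Primary income: -168.5 + 92.0 + 48.0 - 53.3 = -81.8
Secondary income: 144.8 - 41.5 = 103.3
Current account = (-142.9) + 54.1 + (-81.8) + 103.3 = -67.3
(Excluded from the current account — capital account: capital transfers received from emigrants 36.9; financial account: borrowing by resident firms from foreign banks 283.3, new loans extended by domestic banks to foreign borrowers 247.8.)

-67.3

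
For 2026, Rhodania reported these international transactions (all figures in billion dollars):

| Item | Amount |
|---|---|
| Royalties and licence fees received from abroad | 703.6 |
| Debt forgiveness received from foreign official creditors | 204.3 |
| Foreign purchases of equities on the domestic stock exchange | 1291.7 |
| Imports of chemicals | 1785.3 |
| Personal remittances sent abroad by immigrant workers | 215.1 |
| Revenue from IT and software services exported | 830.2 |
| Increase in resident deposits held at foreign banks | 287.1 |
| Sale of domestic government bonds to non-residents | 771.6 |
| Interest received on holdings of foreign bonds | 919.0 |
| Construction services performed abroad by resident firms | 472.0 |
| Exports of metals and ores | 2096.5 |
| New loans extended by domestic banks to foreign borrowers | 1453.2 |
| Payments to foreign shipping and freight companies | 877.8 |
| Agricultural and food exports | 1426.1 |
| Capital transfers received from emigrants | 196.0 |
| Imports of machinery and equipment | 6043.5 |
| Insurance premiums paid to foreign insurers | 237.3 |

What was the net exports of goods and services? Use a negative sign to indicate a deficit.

-3415.5

Goods: 2096.5 - 6043.5 - 1785.3 + 1426.1 = -4306.2
Services: 830.2 + 703.6 - 877.8 - 237.3 + 472.0 = 890.7
Trade balance = -4306.2 + 890.7 = -3415.5
(Excluded from the trade balance — capital account: debt forgiveness received from foreign official creditors 204.3, capital transfers received from emigrants 196.0; financial account: foreign purchases of equities on the domestic stock exchange 1291.7, increase in resident deposits held at foreign banks 287.1, sale of domestic government bonds to non-residents 771.6, new loans extended by domestic banks to foreign borrowers 1453.2; secondary income: personal remittances sent abroad by immigrant workers 215.1; primary income: interest received on holdings of foreign bonds 919.0.)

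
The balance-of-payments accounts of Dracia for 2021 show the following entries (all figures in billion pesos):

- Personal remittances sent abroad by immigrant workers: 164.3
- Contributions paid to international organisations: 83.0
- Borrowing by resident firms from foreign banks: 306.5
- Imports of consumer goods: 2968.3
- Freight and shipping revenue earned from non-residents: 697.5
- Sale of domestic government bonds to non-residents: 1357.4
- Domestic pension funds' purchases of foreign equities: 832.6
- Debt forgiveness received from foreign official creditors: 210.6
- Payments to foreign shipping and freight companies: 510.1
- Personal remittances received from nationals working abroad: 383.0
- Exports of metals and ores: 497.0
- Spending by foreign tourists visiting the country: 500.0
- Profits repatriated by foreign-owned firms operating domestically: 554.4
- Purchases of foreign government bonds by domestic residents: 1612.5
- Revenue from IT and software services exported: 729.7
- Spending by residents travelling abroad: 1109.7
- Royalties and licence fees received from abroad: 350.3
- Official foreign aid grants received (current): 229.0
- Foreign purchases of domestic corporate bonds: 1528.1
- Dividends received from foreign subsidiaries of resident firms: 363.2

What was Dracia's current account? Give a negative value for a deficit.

Goods: -2968.3 + 497.0 = -2471.3
Services: 350.3 + 500.0 - 1109.7 - 510.1 + 697.5 + 729.7 = 657.7
Primary income: 363.2 - 554.4 = -191.2
Secondary income: 383.0 + 229.0 - 83.0 - 164.3 = 364.7
Current account = (-2471.3) + 657.7 + (-191.2) + 364.7 = -1640.1
(Excluded from the current account — financial account: borrowing by resident firms from foreign banks 306.5, sale of domestic government bonds to non-residents 1357.4, domestic pension funds' purchases of foreign equities 832.6, purchases of foreign government bonds by domestic residents 1612.5, foreign purchases of domestic corporate bonds 1528.1; capital account: debt forgiveness received from foreign official creditors 210.6.)

-1640.1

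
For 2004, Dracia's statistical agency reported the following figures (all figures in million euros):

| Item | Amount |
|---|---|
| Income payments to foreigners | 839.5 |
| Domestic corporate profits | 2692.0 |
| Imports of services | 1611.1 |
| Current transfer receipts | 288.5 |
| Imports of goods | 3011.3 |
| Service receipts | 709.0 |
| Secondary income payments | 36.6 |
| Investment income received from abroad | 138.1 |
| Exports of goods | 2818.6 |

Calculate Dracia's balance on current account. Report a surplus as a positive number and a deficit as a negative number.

Goods balance = 2818.6 - 3011.3 = -192.7
Services balance = 709.0 - 1611.1 = -902.1
Trade balance (goods + services) = -192.7 + (-902.1) = -1094.8
Net primary income = 138.1 - 839.5 = -701.4
Net secondary income = 288.5 - 36.6 = 251.9
Current account = -1094.8 + (-701.4) + 251.9 = -1544.3

-1544.3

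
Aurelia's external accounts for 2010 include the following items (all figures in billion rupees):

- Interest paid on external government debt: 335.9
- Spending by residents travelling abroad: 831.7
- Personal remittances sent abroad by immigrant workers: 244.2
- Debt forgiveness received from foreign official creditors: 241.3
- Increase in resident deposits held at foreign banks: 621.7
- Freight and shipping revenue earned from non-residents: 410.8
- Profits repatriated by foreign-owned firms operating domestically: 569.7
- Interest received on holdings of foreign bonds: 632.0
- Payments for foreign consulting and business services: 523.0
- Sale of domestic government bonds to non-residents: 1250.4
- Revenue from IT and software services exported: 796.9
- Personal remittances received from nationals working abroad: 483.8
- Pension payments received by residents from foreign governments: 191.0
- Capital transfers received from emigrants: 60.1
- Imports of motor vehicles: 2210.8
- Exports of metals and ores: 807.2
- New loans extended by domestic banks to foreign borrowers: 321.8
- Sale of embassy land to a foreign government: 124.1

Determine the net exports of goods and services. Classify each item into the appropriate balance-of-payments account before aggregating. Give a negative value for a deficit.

Goods: 807.2 - 2210.8 = -1403.6
Services: 410.8 - 523.0 - 831.7 + 796.9 = -147.0
Trade balance = -1403.6 + (-147.0) = -1550.6
(Excluded from the trade balance — primary income: interest paid on external government debt 335.9, profits repatriated by foreign-owned firms operating domestically 569.7, interest received on holdings of foreign bonds 632.0; secondary income: personal remittances sent abroad by immigrant workers 244.2, personal remittances received from nationals working abroad 483.8, pension payments received by residents from foreign governments 191.0; capital account: debt forgiveness received from foreign official creditors 241.3, capital transfers received from emigrants 60.1, sale of embassy land to a foreign government 124.1; financial account: increase in resident deposits held at foreign banks 621.7, sale of domestic government bonds to non-residents 1250.4, new loans extended by domestic banks to foreign borrowers 321.8.)

-1550.6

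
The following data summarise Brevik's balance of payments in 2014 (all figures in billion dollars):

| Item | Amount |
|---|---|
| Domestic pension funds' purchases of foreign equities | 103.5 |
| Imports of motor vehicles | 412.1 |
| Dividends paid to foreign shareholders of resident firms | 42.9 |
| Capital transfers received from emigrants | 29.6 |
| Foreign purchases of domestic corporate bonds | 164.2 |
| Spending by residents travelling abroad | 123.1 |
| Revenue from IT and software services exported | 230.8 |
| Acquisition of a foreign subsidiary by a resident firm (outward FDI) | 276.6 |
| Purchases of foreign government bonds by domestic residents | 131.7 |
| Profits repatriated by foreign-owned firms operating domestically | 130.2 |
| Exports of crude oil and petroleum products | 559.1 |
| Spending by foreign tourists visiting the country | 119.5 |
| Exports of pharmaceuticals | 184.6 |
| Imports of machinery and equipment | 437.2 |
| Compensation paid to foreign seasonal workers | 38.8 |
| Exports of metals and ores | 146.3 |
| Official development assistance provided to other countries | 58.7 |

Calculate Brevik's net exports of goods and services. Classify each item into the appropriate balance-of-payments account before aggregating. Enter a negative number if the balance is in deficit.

267.9

Goods: 559.1 + 184.6 + 146.3 - 437.2 - 412.1 = 40.7
Services: 230.8 + 119.5 - 123.1 = 227.2
Trade balance = 40.7 + 227.2 = 267.9
(Excluded from the trade balance — financial account: domestic pension funds' purchases of foreign equities 103.5, foreign purchases of domestic corporate bonds 164.2, acquisition of a foreign subsidiary by a resident firm (outward FDI) 276.6, purchases of foreign government bonds by domestic residents 131.7; primary income: dividends paid to foreign shareholders of resident firms 42.9, profits repatriated by foreign-owned firms operating domestically 130.2, compensation paid to foreign seasonal workers 38.8; capital account: capital transfers received from emigrants 29.6; secondary income: official development assistance provided to other countries 58.7.)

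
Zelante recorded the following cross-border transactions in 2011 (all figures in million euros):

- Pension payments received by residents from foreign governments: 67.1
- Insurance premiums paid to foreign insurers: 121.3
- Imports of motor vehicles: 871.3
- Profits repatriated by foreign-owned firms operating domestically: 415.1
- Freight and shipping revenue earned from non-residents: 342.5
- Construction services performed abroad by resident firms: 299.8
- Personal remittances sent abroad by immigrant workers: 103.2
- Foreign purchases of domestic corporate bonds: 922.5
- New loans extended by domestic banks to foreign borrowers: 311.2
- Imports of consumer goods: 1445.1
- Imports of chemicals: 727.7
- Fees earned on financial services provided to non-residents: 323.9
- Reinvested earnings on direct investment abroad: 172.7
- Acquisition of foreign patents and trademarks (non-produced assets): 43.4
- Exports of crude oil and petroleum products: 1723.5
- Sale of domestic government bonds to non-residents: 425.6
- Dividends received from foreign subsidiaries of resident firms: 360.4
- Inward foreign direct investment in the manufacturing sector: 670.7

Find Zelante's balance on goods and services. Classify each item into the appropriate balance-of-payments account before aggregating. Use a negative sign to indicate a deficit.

Goods: 1723.5 - 871.3 - 1445.1 - 727.7 = -1320.6
Services: 323.9 + 342.5 + 299.8 - 121.3 = 844.9
Trade balance = -1320.6 + 844.9 = -475.7
(Excluded from the trade balance — secondary income: pension payments received by residents from foreign governments 67.1, personal remittances sent abroad by immigrant workers 103.2; primary income: profits repatriated by foreign-owned firms operating domestically 415.1, reinvested earnings on direct investment abroad 172.7, dividends received from foreign subsidiaries of resident firms 360.4; financial account: foreign purchases of domestic corporate bonds 922.5, new loans extended by domestic banks to foreign borrowers 311.2, sale of domestic government bonds to non-residents 425.6, inward foreign direct investment in the manufacturing sector 670.7; capital account: acquisition of foreign patents and trademarks (non-produced assets) 43.4.)

-475.7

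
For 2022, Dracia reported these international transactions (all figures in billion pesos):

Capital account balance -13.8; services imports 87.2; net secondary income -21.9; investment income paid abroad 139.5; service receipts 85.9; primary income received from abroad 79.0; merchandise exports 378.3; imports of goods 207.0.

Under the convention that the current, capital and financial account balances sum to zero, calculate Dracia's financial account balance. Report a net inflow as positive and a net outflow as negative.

-73.8

Goods balance = 378.3 - 207.0 = 171.3
Services balance = 85.9 - 87.2 = -1.3
Trade balance (goods + services) = 171.3 + (-1.3) = 170.0
Net primary income = 79.0 - 139.5 = -60.5
Net secondary income = -21.9
Current account = 170.0 + (-60.5) + (-21.9) = 87.6
Financial account = -(87.6 + (-13.8)) = -73.8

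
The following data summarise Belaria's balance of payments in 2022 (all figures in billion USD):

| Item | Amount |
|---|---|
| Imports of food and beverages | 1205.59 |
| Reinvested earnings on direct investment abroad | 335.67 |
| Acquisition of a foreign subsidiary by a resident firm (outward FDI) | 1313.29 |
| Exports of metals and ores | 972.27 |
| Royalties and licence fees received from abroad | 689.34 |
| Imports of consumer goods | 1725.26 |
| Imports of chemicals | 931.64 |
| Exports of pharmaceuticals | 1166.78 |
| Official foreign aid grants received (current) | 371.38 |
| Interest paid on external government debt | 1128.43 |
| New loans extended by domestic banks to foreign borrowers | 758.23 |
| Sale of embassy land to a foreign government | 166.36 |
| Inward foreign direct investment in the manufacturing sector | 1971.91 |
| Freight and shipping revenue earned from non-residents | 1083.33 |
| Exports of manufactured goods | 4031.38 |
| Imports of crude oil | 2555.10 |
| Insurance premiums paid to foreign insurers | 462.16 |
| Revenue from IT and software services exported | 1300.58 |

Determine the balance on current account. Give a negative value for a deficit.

Goods: -1205.59 + 4031.38 - 1725.26 - 2555.10 - 931.64 + 972.27 + 1166.78 = -247.16
Services: 1083.33 + 689.34 - 462.16 + 1300.58 = 2611.09
Primary income: 335.67 - 1128.43 = -792.76
Secondary income: 371.38
Current account = (-247.16) + 2611.09 + (-792.76) + 371.38 = 1942.55
(Excluded from the current account — financial account: acquisition of a foreign subsidiary by a resident firm (outward FDI) 1313.29, new loans extended by domestic banks to foreign borrowers 758.23, inward foreign direct investment in the manufacturing sector 1971.91; capital account: sale of embassy land to a foreign government 166.36.)

1942.55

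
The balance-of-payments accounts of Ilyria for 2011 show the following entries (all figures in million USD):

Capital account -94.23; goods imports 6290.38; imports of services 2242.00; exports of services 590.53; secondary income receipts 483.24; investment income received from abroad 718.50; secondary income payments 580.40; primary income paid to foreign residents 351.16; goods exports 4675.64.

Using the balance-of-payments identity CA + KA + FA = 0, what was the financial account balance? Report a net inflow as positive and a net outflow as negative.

Goods balance = 4675.64 - 6290.38 = -1614.74
Services balance = 590.53 - 2242.00 = -1651.47
Trade balance (goods + services) = -1614.74 + (-1651.47) = -3266.21
Net primary income = 718.50 - 351.16 = 367.34
Net secondary income = 483.24 - 580.40 = -97.16
Current account = -3266.21 + 367.34 + (-97.16) = -2996.03
Financial account = -(-2996.03 + (-94.23)) = 3090.26

3090.26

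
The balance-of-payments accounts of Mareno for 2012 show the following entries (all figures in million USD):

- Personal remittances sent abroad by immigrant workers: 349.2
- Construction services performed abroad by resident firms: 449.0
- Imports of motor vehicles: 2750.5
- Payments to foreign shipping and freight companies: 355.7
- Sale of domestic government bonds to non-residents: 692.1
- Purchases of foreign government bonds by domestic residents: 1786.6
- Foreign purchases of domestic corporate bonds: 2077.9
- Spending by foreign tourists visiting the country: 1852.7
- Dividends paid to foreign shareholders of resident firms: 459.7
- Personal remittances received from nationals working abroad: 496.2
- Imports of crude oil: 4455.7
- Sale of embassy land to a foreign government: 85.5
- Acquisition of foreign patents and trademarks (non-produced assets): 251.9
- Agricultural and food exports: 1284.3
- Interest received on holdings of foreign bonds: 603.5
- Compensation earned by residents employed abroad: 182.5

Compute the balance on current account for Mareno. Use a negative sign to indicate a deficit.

-3502.6

Goods: -2750.5 + 1284.3 - 4455.7 = -5921.9
Services: 1852.7 + 449.0 - 355.7 = 1946.0
Primary income: 603.5 + 182.5 - 459.7 = 326.3
Secondary income: 496.2 - 349.2 = 147.0
Current account = (-5921.9) + 1946.0 + 326.3 + 147.0 = -3502.6
(Excluded from the current account — financial account: sale of domestic government bonds to non-residents 692.1, purchases of foreign government bonds by domestic residents 1786.6, foreign purchases of domestic corporate bonds 2077.9; capital account: sale of embassy land to a foreign government 85.5, acquisition of foreign patents and trademarks (non-produced assets) 251.9.)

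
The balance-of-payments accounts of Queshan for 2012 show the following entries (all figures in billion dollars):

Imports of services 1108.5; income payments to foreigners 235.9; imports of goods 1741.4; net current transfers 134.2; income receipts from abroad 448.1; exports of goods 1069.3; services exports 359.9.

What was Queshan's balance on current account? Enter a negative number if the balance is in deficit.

Goods balance = 1069.3 - 1741.4 = -672.1
Services balance = 359.9 - 1108.5 = -748.6
Trade balance (goods + services) = -672.1 + (-748.6) = -1420.7
Net primary income = 448.1 - 235.9 = 212.2
Net secondary income = 134.2
Current account = -1420.7 + 212.2 + 134.2 = -1074.3

-1074.3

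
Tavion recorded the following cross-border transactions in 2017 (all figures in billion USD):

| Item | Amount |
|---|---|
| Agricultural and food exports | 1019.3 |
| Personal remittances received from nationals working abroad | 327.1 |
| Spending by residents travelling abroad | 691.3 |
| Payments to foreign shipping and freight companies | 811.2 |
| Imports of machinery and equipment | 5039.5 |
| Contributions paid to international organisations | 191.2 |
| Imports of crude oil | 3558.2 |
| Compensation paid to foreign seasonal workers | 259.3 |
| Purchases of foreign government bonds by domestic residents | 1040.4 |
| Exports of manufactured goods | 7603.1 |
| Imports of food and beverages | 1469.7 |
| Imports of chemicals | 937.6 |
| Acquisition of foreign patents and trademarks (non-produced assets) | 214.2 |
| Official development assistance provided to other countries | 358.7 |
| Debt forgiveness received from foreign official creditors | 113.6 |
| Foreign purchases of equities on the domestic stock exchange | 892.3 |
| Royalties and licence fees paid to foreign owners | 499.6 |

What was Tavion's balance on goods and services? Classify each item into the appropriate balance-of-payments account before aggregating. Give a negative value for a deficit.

-4384.7

Goods: 1019.3 - 5039.5 - 937.6 - 1469.7 + 7603.1 - 3558.2 = -2382.6
Services: -811.2 - 691.3 - 499.6 = -2002.1
Trade balance = -2382.6 + (-2002.1) = -4384.7
(Excluded from the trade balance — secondary income: personal remittances received from nationals working abroad 327.1, contributions paid to international organisations 191.2, official development assistance provided to other countries 358.7; primary income: compensation paid to foreign seasonal workers 259.3; financial account: purchases of foreign government bonds by domestic residents 1040.4, foreign purchases of equities on the domestic stock exchange 892.3; capital account: acquisition of foreign patents and trademarks (non-produced assets) 214.2, debt forgiveness received from foreign official creditors 113.6.)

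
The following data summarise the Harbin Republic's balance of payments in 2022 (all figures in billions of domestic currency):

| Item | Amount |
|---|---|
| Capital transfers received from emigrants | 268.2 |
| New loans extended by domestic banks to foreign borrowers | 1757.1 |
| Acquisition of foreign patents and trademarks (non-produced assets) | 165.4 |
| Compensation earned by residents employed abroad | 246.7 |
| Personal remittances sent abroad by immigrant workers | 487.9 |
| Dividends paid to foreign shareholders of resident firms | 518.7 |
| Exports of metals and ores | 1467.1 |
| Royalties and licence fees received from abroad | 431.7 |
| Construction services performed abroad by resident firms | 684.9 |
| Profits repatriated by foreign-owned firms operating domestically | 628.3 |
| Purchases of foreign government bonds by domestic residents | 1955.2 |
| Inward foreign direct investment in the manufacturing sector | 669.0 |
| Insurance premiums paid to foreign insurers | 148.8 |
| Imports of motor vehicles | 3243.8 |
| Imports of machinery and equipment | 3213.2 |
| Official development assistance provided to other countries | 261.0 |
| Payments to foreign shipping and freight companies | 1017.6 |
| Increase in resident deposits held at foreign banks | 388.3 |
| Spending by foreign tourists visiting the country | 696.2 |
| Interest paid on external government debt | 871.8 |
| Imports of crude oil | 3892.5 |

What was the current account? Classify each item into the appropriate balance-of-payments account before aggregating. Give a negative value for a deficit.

Goods: 1467.1 - 3892.5 - 3213.2 - 3243.8 = -8882.4
Services: 431.7 + 684.9 + 696.2 - 1017.6 - 148.8 = 646.4
Primary income: -518.7 - 871.8 - 628.3 + 246.7 = -1772.1
Secondary income: -487.9 - 261.0 = -748.9
Current account = (-8882.4) + 646.4 + (-1772.1) + (-748.9) = -10757.0
(Excluded from the current account — capital account: capital transfers received from emigrants 268.2, acquisition of foreign patents and trademarks (non-produced assets) 165.4; financial account: new loans extended by domestic banks to foreign borrowers 1757.1, purchases of foreign government bonds by domestic residents 1955.2, inward foreign direct investment in the manufacturing sector 669.0, increase in resident deposits held at foreign banks 388.3.)

-10757.0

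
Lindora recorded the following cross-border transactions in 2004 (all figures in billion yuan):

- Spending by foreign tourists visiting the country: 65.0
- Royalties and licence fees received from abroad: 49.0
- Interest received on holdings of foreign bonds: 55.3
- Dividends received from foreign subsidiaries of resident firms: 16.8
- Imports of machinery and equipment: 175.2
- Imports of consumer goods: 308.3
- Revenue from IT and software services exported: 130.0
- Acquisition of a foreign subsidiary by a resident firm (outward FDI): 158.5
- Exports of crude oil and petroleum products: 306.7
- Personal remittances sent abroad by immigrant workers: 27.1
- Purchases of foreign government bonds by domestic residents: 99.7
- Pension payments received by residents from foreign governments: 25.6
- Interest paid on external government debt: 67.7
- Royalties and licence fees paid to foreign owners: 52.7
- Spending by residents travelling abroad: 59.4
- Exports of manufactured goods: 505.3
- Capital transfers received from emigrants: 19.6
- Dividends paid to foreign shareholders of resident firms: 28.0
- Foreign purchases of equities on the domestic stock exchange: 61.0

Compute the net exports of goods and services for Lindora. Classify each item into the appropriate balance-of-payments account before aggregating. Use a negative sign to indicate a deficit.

460.4

Goods: 505.3 - 308.3 - 175.2 + 306.7 = 328.5
Services: 49.0 - 59.4 + 65.0 + 130.0 - 52.7 = 131.9
Trade balance = 328.5 + 131.9 = 460.4
(Excluded from the trade balance — primary income: interest received on holdings of foreign bonds 55.3, dividends received from foreign subsidiaries of resident firms 16.8, interest paid on external government debt 67.7, dividends paid to foreign shareholders of resident firms 28.0; financial account: acquisition of a foreign subsidiary by a resident firm (outward FDI) 158.5, purchases of foreign government bonds by domestic residents 99.7, foreign purchases of equities on the domestic stock exchange 61.0; secondary income: personal remittances sent abroad by immigrant workers 27.1, pension payments received by residents from foreign governments 25.6; capital account: capital transfers received from emigrants 19.6.)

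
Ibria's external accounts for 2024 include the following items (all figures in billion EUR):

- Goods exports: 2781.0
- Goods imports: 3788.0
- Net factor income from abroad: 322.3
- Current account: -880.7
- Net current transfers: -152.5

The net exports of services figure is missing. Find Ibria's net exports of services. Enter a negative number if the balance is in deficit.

-43.5

Current account = goods balance + services balance + net primary income + net secondary income
Sum of the known components = -837.2
Net exports of services = CA - (known components) = -880.7 - (-837.2) = -43.5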